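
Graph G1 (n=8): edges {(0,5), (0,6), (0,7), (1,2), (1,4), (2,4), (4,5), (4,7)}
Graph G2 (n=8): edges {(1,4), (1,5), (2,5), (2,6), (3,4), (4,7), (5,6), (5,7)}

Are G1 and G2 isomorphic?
Yes, isomorphic

The graphs are isomorphic.
One valid mapping φ: V(G1) → V(G2): 0→4, 1→2, 2→6, 3→0, 4→5, 5→1, 6→3, 7→7

Verify φ preserves adjacency — for each edge of G1, its image is an edge of G2:
  (0,5) → (φ(0),φ(5)) = (1,4) ∈ E(G2) ✓
  (0,6) → (φ(0),φ(6)) = (3,4) ∈ E(G2) ✓
  (0,7) → (φ(0),φ(7)) = (4,7) ∈ E(G2) ✓
  (1,2) → (φ(1),φ(2)) = (2,6) ∈ E(G2) ✓
  (1,4) → (φ(1),φ(4)) = (2,5) ∈ E(G2) ✓
  (2,4) → (φ(2),φ(4)) = (5,6) ∈ E(G2) ✓
  (4,5) → (φ(4),φ(5)) = (1,5) ∈ E(G2) ✓
  (4,7) → (φ(4),φ(7)) = (5,7) ∈ E(G2) ✓
All 8 edges of G1 map to edges of G2, and |E(G1)| = |E(G2)| = 8, so φ is a bijection on edges as well as vertices. Hence G1 ≅ G2.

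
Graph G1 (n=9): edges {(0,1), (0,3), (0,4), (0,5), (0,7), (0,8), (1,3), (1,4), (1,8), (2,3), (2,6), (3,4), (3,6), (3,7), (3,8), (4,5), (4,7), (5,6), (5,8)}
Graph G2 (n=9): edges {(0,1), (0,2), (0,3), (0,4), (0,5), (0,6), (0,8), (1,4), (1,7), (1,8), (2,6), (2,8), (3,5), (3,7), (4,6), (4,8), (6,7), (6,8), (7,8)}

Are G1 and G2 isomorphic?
Yes, isomorphic

The graphs are isomorphic.
One valid mapping φ: V(G1) → V(G2): 0→8, 1→4, 2→5, 3→0, 4→6, 5→7, 6→3, 7→2, 8→1

Verify φ preserves adjacency — for each edge of G1, its image is an edge of G2:
  (0,1) → (φ(0),φ(1)) = (4,8) ∈ E(G2) ✓
  (0,3) → (φ(0),φ(3)) = (0,8) ∈ E(G2) ✓
  (0,4) → (φ(0),φ(4)) = (6,8) ∈ E(G2) ✓
  (0,5) → (φ(0),φ(5)) = (7,8) ∈ E(G2) ✓
  (0,7) → (φ(0),φ(7)) = (2,8) ∈ E(G2) ✓
  (0,8) → (φ(0),φ(8)) = (1,8) ∈ E(G2) ✓
  (1,3) → (φ(1),φ(3)) = (0,4) ∈ E(G2) ✓
  (1,4) → (φ(1),φ(4)) = (4,6) ∈ E(G2) ✓
  (1,8) → (φ(1),φ(8)) = (1,4) ∈ E(G2) ✓
  (2,3) → (φ(2),φ(3)) = (0,5) ∈ E(G2) ✓
  (2,6) → (φ(2),φ(6)) = (3,5) ∈ E(G2) ✓
  (3,4) → (φ(3),φ(4)) = (0,6) ∈ E(G2) ✓
  (3,6) → (φ(3),φ(6)) = (0,3) ∈ E(G2) ✓
  (3,7) → (φ(3),φ(7)) = (0,2) ∈ E(G2) ✓
  (3,8) → (φ(3),φ(8)) = (0,1) ∈ E(G2) ✓
  (4,5) → (φ(4),φ(5)) = (6,7) ∈ E(G2) ✓
  (4,7) → (φ(4),φ(7)) = (2,6) ∈ E(G2) ✓
  (5,6) → (φ(5),φ(6)) = (3,7) ∈ E(G2) ✓
  (5,8) → (φ(5),φ(8)) = (1,7) ∈ E(G2) ✓
All 19 edges of G1 map to edges of G2, and |E(G1)| = |E(G2)| = 19, so φ is a bijection on edges as well as vertices. Hence G1 ≅ G2.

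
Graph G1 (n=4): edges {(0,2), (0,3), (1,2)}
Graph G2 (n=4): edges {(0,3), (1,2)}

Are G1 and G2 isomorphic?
No, not isomorphic

The graphs are NOT isomorphic.

Connected components of G1: 1 component(s) with vertex sets [[0, 1, 2, 3]], sizes [4].
Connected components of G2: 2 component(s) with vertex sets [[0, 3], [1, 2]], sizes [2, 2].
The number of connected components (and the multiset of component sizes) is an isomorphism invariant — an isomorphism maps each component of G1 bijectively onto a component of G2. Since G1 has 1 component(s) and G2 has 2, they cannot be isomorphic.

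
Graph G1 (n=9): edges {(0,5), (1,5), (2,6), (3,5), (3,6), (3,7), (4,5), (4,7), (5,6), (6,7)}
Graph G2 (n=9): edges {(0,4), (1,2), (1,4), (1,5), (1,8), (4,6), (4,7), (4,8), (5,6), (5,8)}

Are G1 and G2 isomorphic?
Yes, isomorphic

The graphs are isomorphic.
One valid mapping φ: V(G1) → V(G2): 0→0, 1→7, 2→2, 3→8, 4→6, 5→4, 6→1, 7→5, 8→3

Verify φ preserves adjacency — for each edge of G1, its image is an edge of G2:
  (0,5) → (φ(0),φ(5)) = (0,4) ∈ E(G2) ✓
  (1,5) → (φ(1),φ(5)) = (4,7) ∈ E(G2) ✓
  (2,6) → (φ(2),φ(6)) = (1,2) ∈ E(G2) ✓
  (3,5) → (φ(3),φ(5)) = (4,8) ∈ E(G2) ✓
  (3,6) → (φ(3),φ(6)) = (1,8) ∈ E(G2) ✓
  (3,7) → (φ(3),φ(7)) = (5,8) ∈ E(G2) ✓
  (4,5) → (φ(4),φ(5)) = (4,6) ∈ E(G2) ✓
  (4,7) → (φ(4),φ(7)) = (5,6) ∈ E(G2) ✓
  (5,6) → (φ(5),φ(6)) = (1,4) ∈ E(G2) ✓
  (6,7) → (φ(6),φ(7)) = (1,5) ∈ E(G2) ✓
All 10 edges of G1 map to edges of G2, and |E(G1)| = |E(G2)| = 10, so φ is a bijection on edges as well as vertices. Hence G1 ≅ G2.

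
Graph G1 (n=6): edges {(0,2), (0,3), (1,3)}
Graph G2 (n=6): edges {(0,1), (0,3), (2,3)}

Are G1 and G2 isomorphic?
Yes, isomorphic

The graphs are isomorphic.
One valid mapping φ: V(G1) → V(G2): 0→3, 1→1, 2→2, 3→0, 4→4, 5→5

Verify φ preserves adjacency — for each edge of G1, its image is an edge of G2:
  (0,2) → (φ(0),φ(2)) = (2,3) ∈ E(G2) ✓
  (0,3) → (φ(0),φ(3)) = (0,3) ∈ E(G2) ✓
  (1,3) → (φ(1),φ(3)) = (0,1) ∈ E(G2) ✓
All 3 edges of G1 map to edges of G2, and |E(G1)| = |E(G2)| = 3, so φ is a bijection on edges as well as vertices. Hence G1 ≅ G2.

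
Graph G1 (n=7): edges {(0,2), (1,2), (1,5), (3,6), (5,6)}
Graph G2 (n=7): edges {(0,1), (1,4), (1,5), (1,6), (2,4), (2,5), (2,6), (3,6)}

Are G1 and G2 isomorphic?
No, not isomorphic

The graphs are NOT isomorphic.

Connected components of G1: 2 component(s) with vertex sets [[4], [0, 1, 2, 3, 5, 6]], sizes [1, 6].
Connected components of G2: 1 component(s) with vertex sets [[0, 1, 2, 3, 4, 5, 6]], sizes [7].
The number of connected components (and the multiset of component sizes) is an isomorphism invariant — an isomorphism maps each component of G1 bijectively onto a component of G2. Since G1 has 2 component(s) and G2 has 1, they cannot be isomorphic.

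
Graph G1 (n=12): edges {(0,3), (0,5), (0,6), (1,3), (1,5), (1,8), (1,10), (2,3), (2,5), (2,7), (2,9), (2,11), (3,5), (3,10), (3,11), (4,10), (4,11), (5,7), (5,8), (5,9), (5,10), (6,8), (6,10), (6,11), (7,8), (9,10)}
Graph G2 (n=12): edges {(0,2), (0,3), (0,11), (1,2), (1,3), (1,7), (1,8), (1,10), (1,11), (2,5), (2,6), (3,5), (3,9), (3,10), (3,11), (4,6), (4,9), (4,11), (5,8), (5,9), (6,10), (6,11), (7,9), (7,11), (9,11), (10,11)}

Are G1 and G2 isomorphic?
Yes, isomorphic

The graphs are isomorphic.
One valid mapping φ: V(G1) → V(G2): 0→0, 1→10, 2→9, 3→3, 4→8, 5→11, 6→2, 7→4, 8→6, 9→7, 10→1, 11→5

Verify φ preserves adjacency — for each edge of G1, its image is an edge of G2:
  (0,3) → (φ(0),φ(3)) = (0,3) ∈ E(G2) ✓
  (0,5) → (φ(0),φ(5)) = (0,11) ∈ E(G2) ✓
  (0,6) → (φ(0),φ(6)) = (0,2) ∈ E(G2) ✓
  (1,3) → (φ(1),φ(3)) = (3,10) ∈ E(G2) ✓
  (1,5) → (φ(1),φ(5)) = (10,11) ∈ E(G2) ✓
  (1,8) → (φ(1),φ(8)) = (6,10) ∈ E(G2) ✓
  (1,10) → (φ(1),φ(10)) = (1,10) ∈ E(G2) ✓
  (2,3) → (φ(2),φ(3)) = (3,9) ∈ E(G2) ✓
  (2,5) → (φ(2),φ(5)) = (9,11) ∈ E(G2) ✓
  (2,7) → (φ(2),φ(7)) = (4,9) ∈ E(G2) ✓
  (2,9) → (φ(2),φ(9)) = (7,9) ∈ E(G2) ✓
  (2,11) → (φ(2),φ(11)) = (5,9) ∈ E(G2) ✓
  (3,5) → (φ(3),φ(5)) = (3,11) ∈ E(G2) ✓
  (3,10) → (φ(3),φ(10)) = (1,3) ∈ E(G2) ✓
  (3,11) → (φ(3),φ(11)) = (3,5) ∈ E(G2) ✓
  (4,10) → (φ(4),φ(10)) = (1,8) ∈ E(G2) ✓
  (4,11) → (φ(4),φ(11)) = (5,8) ∈ E(G2) ✓
  (5,7) → (φ(5),φ(7)) = (4,11) ∈ E(G2) ✓
  (5,8) → (φ(5),φ(8)) = (6,11) ∈ E(G2) ✓
  (5,9) → (φ(5),φ(9)) = (7,11) ∈ E(G2) ✓
  (5,10) → (φ(5),φ(10)) = (1,11) ∈ E(G2) ✓
  (6,8) → (φ(6),φ(8)) = (2,6) ∈ E(G2) ✓
  (6,10) → (φ(6),φ(10)) = (1,2) ∈ E(G2) ✓
  (6,11) → (φ(6),φ(11)) = (2,5) ∈ E(G2) ✓
  (7,8) → (φ(7),φ(8)) = (4,6) ∈ E(G2) ✓
  (9,10) → (φ(9),φ(10)) = (1,7) ∈ E(G2) ✓
All 26 edges of G1 map to edges of G2, and |E(G1)| = |E(G2)| = 26, so φ is a bijection on edges as well as vertices. Hence G1 ≅ G2.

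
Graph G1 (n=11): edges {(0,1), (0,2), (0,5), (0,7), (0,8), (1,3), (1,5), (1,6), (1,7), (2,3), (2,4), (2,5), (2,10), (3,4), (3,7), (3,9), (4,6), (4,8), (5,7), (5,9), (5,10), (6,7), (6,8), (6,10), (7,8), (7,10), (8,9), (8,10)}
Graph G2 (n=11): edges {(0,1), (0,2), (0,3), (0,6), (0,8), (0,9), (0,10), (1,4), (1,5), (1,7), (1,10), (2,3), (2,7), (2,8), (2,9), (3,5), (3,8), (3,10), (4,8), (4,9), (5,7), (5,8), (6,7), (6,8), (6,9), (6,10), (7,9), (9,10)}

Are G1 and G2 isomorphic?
Yes, isomorphic

The graphs are isomorphic.
One valid mapping φ: V(G1) → V(G2): 0→6, 1→10, 2→7, 3→1, 4→5, 5→9, 6→3, 7→0, 8→8, 9→4, 10→2

Verify φ preserves adjacency — for each edge of G1, its image is an edge of G2:
  (0,1) → (φ(0),φ(1)) = (6,10) ∈ E(G2) ✓
  (0,2) → (φ(0),φ(2)) = (6,7) ∈ E(G2) ✓
  (0,5) → (φ(0),φ(5)) = (6,9) ∈ E(G2) ✓
  (0,7) → (φ(0),φ(7)) = (0,6) ∈ E(G2) ✓
  (0,8) → (φ(0),φ(8)) = (6,8) ∈ E(G2) ✓
  (1,3) → (φ(1),φ(3)) = (1,10) ∈ E(G2) ✓
  (1,5) → (φ(1),φ(5)) = (9,10) ∈ E(G2) ✓
  (1,6) → (φ(1),φ(6)) = (3,10) ∈ E(G2) ✓
  (1,7) → (φ(1),φ(7)) = (0,10) ∈ E(G2) ✓
  (2,3) → (φ(2),φ(3)) = (1,7) ∈ E(G2) ✓
  (2,4) → (φ(2),φ(4)) = (5,7) ∈ E(G2) ✓
  (2,5) → (φ(2),φ(5)) = (7,9) ∈ E(G2) ✓
  (2,10) → (φ(2),φ(10)) = (2,7) ∈ E(G2) ✓
  (3,4) → (φ(3),φ(4)) = (1,5) ∈ E(G2) ✓
  (3,7) → (φ(3),φ(7)) = (0,1) ∈ E(G2) ✓
  (3,9) → (φ(3),φ(9)) = (1,4) ∈ E(G2) ✓
  (4,6) → (φ(4),φ(6)) = (3,5) ∈ E(G2) ✓
  (4,8) → (φ(4),φ(8)) = (5,8) ∈ E(G2) ✓
  (5,7) → (φ(5),φ(7)) = (0,9) ∈ E(G2) ✓
  (5,9) → (φ(5),φ(9)) = (4,9) ∈ E(G2) ✓
  (5,10) → (φ(5),φ(10)) = (2,9) ∈ E(G2) ✓
  (6,7) → (φ(6),φ(7)) = (0,3) ∈ E(G2) ✓
  (6,8) → (φ(6),φ(8)) = (3,8) ∈ E(G2) ✓
  (6,10) → (φ(6),φ(10)) = (2,3) ∈ E(G2) ✓
  (7,8) → (φ(7),φ(8)) = (0,8) ∈ E(G2) ✓
  (7,10) → (φ(7),φ(10)) = (0,2) ∈ E(G2) ✓
  (8,9) → (φ(8),φ(9)) = (4,8) ∈ E(G2) ✓
  (8,10) → (φ(8),φ(10)) = (2,8) ∈ E(G2) ✓
All 28 edges of G1 map to edges of G2, and |E(G1)| = |E(G2)| = 28, so φ is a bijection on edges as well as vertices. Hence G1 ≅ G2.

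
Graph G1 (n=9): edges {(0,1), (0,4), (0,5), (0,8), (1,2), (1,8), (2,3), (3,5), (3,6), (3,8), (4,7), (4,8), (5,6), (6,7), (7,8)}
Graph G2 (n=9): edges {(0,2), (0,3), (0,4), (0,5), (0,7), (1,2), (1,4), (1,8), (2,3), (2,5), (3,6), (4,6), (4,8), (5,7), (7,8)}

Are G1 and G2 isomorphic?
Yes, isomorphic

The graphs are isomorphic.
One valid mapping φ: V(G1) → V(G2): 0→2, 1→3, 2→6, 3→4, 4→5, 5→1, 6→8, 7→7, 8→0

Verify φ preserves adjacency — for each edge of G1, its image is an edge of G2:
  (0,1) → (φ(0),φ(1)) = (2,3) ∈ E(G2) ✓
  (0,4) → (φ(0),φ(4)) = (2,5) ∈ E(G2) ✓
  (0,5) → (φ(0),φ(5)) = (1,2) ∈ E(G2) ✓
  (0,8) → (φ(0),φ(8)) = (0,2) ∈ E(G2) ✓
  (1,2) → (φ(1),φ(2)) = (3,6) ∈ E(G2) ✓
  (1,8) → (φ(1),φ(8)) = (0,3) ∈ E(G2) ✓
  (2,3) → (φ(2),φ(3)) = (4,6) ∈ E(G2) ✓
  (3,5) → (φ(3),φ(5)) = (1,4) ∈ E(G2) ✓
  (3,6) → (φ(3),φ(6)) = (4,8) ∈ E(G2) ✓
  (3,8) → (φ(3),φ(8)) = (0,4) ∈ E(G2) ✓
  (4,7) → (φ(4),φ(7)) = (5,7) ∈ E(G2) ✓
  (4,8) → (φ(4),φ(8)) = (0,5) ∈ E(G2) ✓
  (5,6) → (φ(5),φ(6)) = (1,8) ∈ E(G2) ✓
  (6,7) → (φ(6),φ(7)) = (7,8) ∈ E(G2) ✓
  (7,8) → (φ(7),φ(8)) = (0,7) ∈ E(G2) ✓
All 15 edges of G1 map to edges of G2, and |E(G1)| = |E(G2)| = 15, so φ is a bijection on edges as well as vertices. Hence G1 ≅ G2.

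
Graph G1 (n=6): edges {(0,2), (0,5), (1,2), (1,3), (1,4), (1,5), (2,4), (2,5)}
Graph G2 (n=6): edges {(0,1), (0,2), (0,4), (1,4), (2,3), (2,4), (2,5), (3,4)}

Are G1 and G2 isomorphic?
Yes, isomorphic

The graphs are isomorphic.
One valid mapping φ: V(G1) → V(G2): 0→1, 1→2, 2→4, 3→5, 4→3, 5→0

Verify φ preserves adjacency — for each edge of G1, its image is an edge of G2:
  (0,2) → (φ(0),φ(2)) = (1,4) ∈ E(G2) ✓
  (0,5) → (φ(0),φ(5)) = (0,1) ∈ E(G2) ✓
  (1,2) → (φ(1),φ(2)) = (2,4) ∈ E(G2) ✓
  (1,3) → (φ(1),φ(3)) = (2,5) ∈ E(G2) ✓
  (1,4) → (φ(1),φ(4)) = (2,3) ∈ E(G2) ✓
  (1,5) → (φ(1),φ(5)) = (0,2) ∈ E(G2) ✓
  (2,4) → (φ(2),φ(4)) = (3,4) ∈ E(G2) ✓
  (2,5) → (φ(2),φ(5)) = (0,4) ∈ E(G2) ✓
All 8 edges of G1 map to edges of G2, and |E(G1)| = |E(G2)| = 8, so φ is a bijection on edges as well as vertices. Hence G1 ≅ G2.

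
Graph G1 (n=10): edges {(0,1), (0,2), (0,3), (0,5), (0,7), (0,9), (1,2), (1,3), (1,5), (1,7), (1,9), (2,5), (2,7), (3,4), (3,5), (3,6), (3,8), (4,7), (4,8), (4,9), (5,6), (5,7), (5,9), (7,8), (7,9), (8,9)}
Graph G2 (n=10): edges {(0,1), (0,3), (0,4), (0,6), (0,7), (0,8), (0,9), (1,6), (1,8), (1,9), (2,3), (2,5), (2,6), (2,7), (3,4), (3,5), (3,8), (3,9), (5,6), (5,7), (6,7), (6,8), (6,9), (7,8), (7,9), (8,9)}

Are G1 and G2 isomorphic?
Yes, isomorphic

The graphs are isomorphic.
One valid mapping φ: V(G1) → V(G2): 0→9, 1→8, 2→1, 3→3, 4→2, 5→0, 6→4, 7→6, 8→5, 9→7

Verify φ preserves adjacency — for each edge of G1, its image is an edge of G2:
  (0,1) → (φ(0),φ(1)) = (8,9) ∈ E(G2) ✓
  (0,2) → (φ(0),φ(2)) = (1,9) ∈ E(G2) ✓
  (0,3) → (φ(0),φ(3)) = (3,9) ∈ E(G2) ✓
  (0,5) → (φ(0),φ(5)) = (0,9) ∈ E(G2) ✓
  (0,7) → (φ(0),φ(7)) = (6,9) ∈ E(G2) ✓
  (0,9) → (φ(0),φ(9)) = (7,9) ∈ E(G2) ✓
  (1,2) → (φ(1),φ(2)) = (1,8) ∈ E(G2) ✓
  (1,3) → (φ(1),φ(3)) = (3,8) ∈ E(G2) ✓
  (1,5) → (φ(1),φ(5)) = (0,8) ∈ E(G2) ✓
  (1,7) → (φ(1),φ(7)) = (6,8) ∈ E(G2) ✓
  (1,9) → (φ(1),φ(9)) = (7,8) ∈ E(G2) ✓
  (2,5) → (φ(2),φ(5)) = (0,1) ∈ E(G2) ✓
  (2,7) → (φ(2),φ(7)) = (1,6) ∈ E(G2) ✓
  (3,4) → (φ(3),φ(4)) = (2,3) ∈ E(G2) ✓
  (3,5) → (φ(3),φ(5)) = (0,3) ∈ E(G2) ✓
  (3,6) → (φ(3),φ(6)) = (3,4) ∈ E(G2) ✓
  (3,8) → (φ(3),φ(8)) = (3,5) ∈ E(G2) ✓
  (4,7) → (φ(4),φ(7)) = (2,6) ∈ E(G2) ✓
  (4,8) → (φ(4),φ(8)) = (2,5) ∈ E(G2) ✓
  (4,9) → (φ(4),φ(9)) = (2,7) ∈ E(G2) ✓
  (5,6) → (φ(5),φ(6)) = (0,4) ∈ E(G2) ✓
  (5,7) → (φ(5),φ(7)) = (0,6) ∈ E(G2) ✓
  (5,9) → (φ(5),φ(9)) = (0,7) ∈ E(G2) ✓
  (7,8) → (φ(7),φ(8)) = (5,6) ∈ E(G2) ✓
  (7,9) → (φ(7),φ(9)) = (6,7) ∈ E(G2) ✓
  (8,9) → (φ(8),φ(9)) = (5,7) ∈ E(G2) ✓
All 26 edges of G1 map to edges of G2, and |E(G1)| = |E(G2)| = 26, so φ is a bijection on edges as well as vertices. Hence G1 ≅ G2.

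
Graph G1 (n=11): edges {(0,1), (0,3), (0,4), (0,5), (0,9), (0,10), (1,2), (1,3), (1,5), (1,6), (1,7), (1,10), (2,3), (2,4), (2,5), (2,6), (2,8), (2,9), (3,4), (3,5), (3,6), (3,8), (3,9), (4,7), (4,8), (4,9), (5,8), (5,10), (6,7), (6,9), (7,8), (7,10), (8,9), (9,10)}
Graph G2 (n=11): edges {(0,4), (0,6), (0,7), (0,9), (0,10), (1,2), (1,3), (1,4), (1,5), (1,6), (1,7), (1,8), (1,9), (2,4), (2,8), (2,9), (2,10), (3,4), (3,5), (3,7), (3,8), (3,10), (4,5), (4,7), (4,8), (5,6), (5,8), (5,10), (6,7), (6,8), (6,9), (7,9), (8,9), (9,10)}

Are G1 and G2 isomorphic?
Yes, isomorphic

The graphs are isomorphic.
One valid mapping φ: V(G1) → V(G2): 0→7, 1→9, 2→8, 3→1, 4→3, 5→6, 6→2, 7→10, 8→5, 9→4, 10→0

Verify φ preserves adjacency — for each edge of G1, its image is an edge of G2:
  (0,1) → (φ(0),φ(1)) = (7,9) ∈ E(G2) ✓
  (0,3) → (φ(0),φ(3)) = (1,7) ∈ E(G2) ✓
  (0,4) → (φ(0),φ(4)) = (3,7) ∈ E(G2) ✓
  (0,5) → (φ(0),φ(5)) = (6,7) ∈ E(G2) ✓
  (0,9) → (φ(0),φ(9)) = (4,7) ∈ E(G2) ✓
  (0,10) → (φ(0),φ(10)) = (0,7) ∈ E(G2) ✓
  (1,2) → (φ(1),φ(2)) = (8,9) ∈ E(G2) ✓
  (1,3) → (φ(1),φ(3)) = (1,9) ∈ E(G2) ✓
  (1,5) → (φ(1),φ(5)) = (6,9) ∈ E(G2) ✓
  (1,6) → (φ(1),φ(6)) = (2,9) ∈ E(G2) ✓
  (1,7) → (φ(1),φ(7)) = (9,10) ∈ E(G2) ✓
  (1,10) → (φ(1),φ(10)) = (0,9) ∈ E(G2) ✓
  (2,3) → (φ(2),φ(3)) = (1,8) ∈ E(G2) ✓
  (2,4) → (φ(2),φ(4)) = (3,8) ∈ E(G2) ✓
  (2,5) → (φ(2),φ(5)) = (6,8) ∈ E(G2) ✓
  (2,6) → (φ(2),φ(6)) = (2,8) ∈ E(G2) ✓
  (2,8) → (φ(2),φ(8)) = (5,8) ∈ E(G2) ✓
  (2,9) → (φ(2),φ(9)) = (4,8) ∈ E(G2) ✓
  (3,4) → (φ(3),φ(4)) = (1,3) ∈ E(G2) ✓
  (3,5) → (φ(3),φ(5)) = (1,6) ∈ E(G2) ✓
  (3,6) → (φ(3),φ(6)) = (1,2) ∈ E(G2) ✓
  (3,8) → (φ(3),φ(8)) = (1,5) ∈ E(G2) ✓
  (3,9) → (φ(3),φ(9)) = (1,4) ∈ E(G2) ✓
  (4,7) → (φ(4),φ(7)) = (3,10) ∈ E(G2) ✓
  (4,8) → (φ(4),φ(8)) = (3,5) ∈ E(G2) ✓
  (4,9) → (φ(4),φ(9)) = (3,4) ∈ E(G2) ✓
  (5,8) → (φ(5),φ(8)) = (5,6) ∈ E(G2) ✓
  (5,10) → (φ(5),φ(10)) = (0,6) ∈ E(G2) ✓
  (6,7) → (φ(6),φ(7)) = (2,10) ∈ E(G2) ✓
  (6,9) → (φ(6),φ(9)) = (2,4) ∈ E(G2) ✓
  (7,8) → (φ(7),φ(8)) = (5,10) ∈ E(G2) ✓
  (7,10) → (φ(7),φ(10)) = (0,10) ∈ E(G2) ✓
  (8,9) → (φ(8),φ(9)) = (4,5) ∈ E(G2) ✓
  (9,10) → (φ(9),φ(10)) = (0,4) ∈ E(G2) ✓
All 34 edges of G1 map to edges of G2, and |E(G1)| = |E(G2)| = 34, so φ is a bijection on edges as well as vertices. Hence G1 ≅ G2.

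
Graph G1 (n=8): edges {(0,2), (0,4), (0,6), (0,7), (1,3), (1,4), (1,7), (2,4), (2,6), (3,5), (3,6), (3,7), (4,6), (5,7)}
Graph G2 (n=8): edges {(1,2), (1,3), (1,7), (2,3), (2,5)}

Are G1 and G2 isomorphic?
No, not isomorphic

The graphs are NOT isomorphic.

Connected components of G1: 1 component(s) with vertex sets [[0, 1, 2, 3, 4, 5, 6, 7]], sizes [8].
Connected components of G2: 4 component(s) with vertex sets [[0], [4], [6], [1, 2, 3, 5, 7]], sizes [1, 1, 1, 5].
The number of connected components (and the multiset of component sizes) is an isomorphism invariant — an isomorphism maps each component of G1 bijectively onto a component of G2. Since G1 has 1 component(s) and G2 has 4, they cannot be isomorphic.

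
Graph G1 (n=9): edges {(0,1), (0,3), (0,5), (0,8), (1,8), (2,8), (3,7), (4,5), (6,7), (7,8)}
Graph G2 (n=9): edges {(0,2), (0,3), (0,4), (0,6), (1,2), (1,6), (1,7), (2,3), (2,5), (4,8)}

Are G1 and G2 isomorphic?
Yes, isomorphic

The graphs are isomorphic.
One valid mapping φ: V(G1) → V(G2): 0→0, 1→3, 2→5, 3→6, 4→8, 5→4, 6→7, 7→1, 8→2

Verify φ preserves adjacency — for each edge of G1, its image is an edge of G2:
  (0,1) → (φ(0),φ(1)) = (0,3) ∈ E(G2) ✓
  (0,3) → (φ(0),φ(3)) = (0,6) ∈ E(G2) ✓
  (0,5) → (φ(0),φ(5)) = (0,4) ∈ E(G2) ✓
  (0,8) → (φ(0),φ(8)) = (0,2) ∈ E(G2) ✓
  (1,8) → (φ(1),φ(8)) = (2,3) ∈ E(G2) ✓
  (2,8) → (φ(2),φ(8)) = (2,5) ∈ E(G2) ✓
  (3,7) → (φ(3),φ(7)) = (1,6) ∈ E(G2) ✓
  (4,5) → (φ(4),φ(5)) = (4,8) ∈ E(G2) ✓
  (6,7) → (φ(6),φ(7)) = (1,7) ∈ E(G2) ✓
  (7,8) → (φ(7),φ(8)) = (1,2) ∈ E(G2) ✓
All 10 edges of G1 map to edges of G2, and |E(G1)| = |E(G2)| = 10, so φ is a bijection on edges as well as vertices. Hence G1 ≅ G2.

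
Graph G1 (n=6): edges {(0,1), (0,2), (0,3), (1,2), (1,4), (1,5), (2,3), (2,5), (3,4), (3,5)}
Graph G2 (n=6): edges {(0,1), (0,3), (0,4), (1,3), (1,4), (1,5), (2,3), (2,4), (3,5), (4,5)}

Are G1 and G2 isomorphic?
Yes, isomorphic

The graphs are isomorphic.
One valid mapping φ: V(G1) → V(G2): 0→0, 1→4, 2→1, 3→3, 4→2, 5→5

Verify φ preserves adjacency — for each edge of G1, its image is an edge of G2:
  (0,1) → (φ(0),φ(1)) = (0,4) ∈ E(G2) ✓
  (0,2) → (φ(0),φ(2)) = (0,1) ∈ E(G2) ✓
  (0,3) → (φ(0),φ(3)) = (0,3) ∈ E(G2) ✓
  (1,2) → (φ(1),φ(2)) = (1,4) ∈ E(G2) ✓
  (1,4) → (φ(1),φ(4)) = (2,4) ∈ E(G2) ✓
  (1,5) → (φ(1),φ(5)) = (4,5) ∈ E(G2) ✓
  (2,3) → (φ(2),φ(3)) = (1,3) ∈ E(G2) ✓
  (2,5) → (φ(2),φ(5)) = (1,5) ∈ E(G2) ✓
  (3,4) → (φ(3),φ(4)) = (2,3) ∈ E(G2) ✓
  (3,5) → (φ(3),φ(5)) = (3,5) ∈ E(G2) ✓
All 10 edges of G1 map to edges of G2, and |E(G1)| = |E(G2)| = 10, so φ is a bijection on edges as well as vertices. Hence G1 ≅ G2.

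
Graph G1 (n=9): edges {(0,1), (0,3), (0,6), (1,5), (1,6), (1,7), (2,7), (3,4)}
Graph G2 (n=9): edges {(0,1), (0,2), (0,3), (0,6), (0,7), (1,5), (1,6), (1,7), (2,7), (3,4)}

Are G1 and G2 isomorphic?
No, not isomorphic

The graphs are NOT isomorphic.

Counting edges: G1 has 8 edge(s); G2 has 10 edge(s).
Edge count is an isomorphism invariant (a bijection on vertices induces a bijection on edges), so differing edge counts rule out isomorphism.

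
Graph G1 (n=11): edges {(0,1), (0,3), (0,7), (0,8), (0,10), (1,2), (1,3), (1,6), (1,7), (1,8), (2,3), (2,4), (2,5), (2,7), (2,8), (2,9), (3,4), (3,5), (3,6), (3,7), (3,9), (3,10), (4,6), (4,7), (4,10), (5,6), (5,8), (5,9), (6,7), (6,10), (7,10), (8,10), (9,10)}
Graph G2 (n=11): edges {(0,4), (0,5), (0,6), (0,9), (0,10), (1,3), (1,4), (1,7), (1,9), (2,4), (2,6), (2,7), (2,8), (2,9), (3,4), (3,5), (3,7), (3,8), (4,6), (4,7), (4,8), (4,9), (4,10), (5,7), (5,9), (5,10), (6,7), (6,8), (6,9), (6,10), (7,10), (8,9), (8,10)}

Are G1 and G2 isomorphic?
Yes, isomorphic

The graphs are isomorphic.
One valid mapping φ: V(G1) → V(G2): 0→0, 1→10, 2→7, 3→4, 4→2, 5→3, 6→8, 7→6, 8→5, 9→1, 10→9

Verify φ preserves adjacency — for each edge of G1, its image is an edge of G2:
  (0,1) → (φ(0),φ(1)) = (0,10) ∈ E(G2) ✓
  (0,3) → (φ(0),φ(3)) = (0,4) ∈ E(G2) ✓
  (0,7) → (φ(0),φ(7)) = (0,6) ∈ E(G2) ✓
  (0,8) → (φ(0),φ(8)) = (0,5) ∈ E(G2) ✓
  (0,10) → (φ(0),φ(10)) = (0,9) ∈ E(G2) ✓
  (1,2) → (φ(1),φ(2)) = (7,10) ∈ E(G2) ✓
  (1,3) → (φ(1),φ(3)) = (4,10) ∈ E(G2) ✓
  (1,6) → (φ(1),φ(6)) = (8,10) ∈ E(G2) ✓
  (1,7) → (φ(1),φ(7)) = (6,10) ∈ E(G2) ✓
  (1,8) → (φ(1),φ(8)) = (5,10) ∈ E(G2) ✓
  (2,3) → (φ(2),φ(3)) = (4,7) ∈ E(G2) ✓
  (2,4) → (φ(2),φ(4)) = (2,7) ∈ E(G2) ✓
  (2,5) → (φ(2),φ(5)) = (3,7) ∈ E(G2) ✓
  (2,7) → (φ(2),φ(7)) = (6,7) ∈ E(G2) ✓
  (2,8) → (φ(2),φ(8)) = (5,7) ∈ E(G2) ✓
  (2,9) → (φ(2),φ(9)) = (1,7) ∈ E(G2) ✓
  (3,4) → (φ(3),φ(4)) = (2,4) ∈ E(G2) ✓
  (3,5) → (φ(3),φ(5)) = (3,4) ∈ E(G2) ✓
  (3,6) → (φ(3),φ(6)) = (4,8) ∈ E(G2) ✓
  (3,7) → (φ(3),φ(7)) = (4,6) ∈ E(G2) ✓
  (3,9) → (φ(3),φ(9)) = (1,4) ∈ E(G2) ✓
  (3,10) → (φ(3),φ(10)) = (4,9) ∈ E(G2) ✓
  (4,6) → (φ(4),φ(6)) = (2,8) ∈ E(G2) ✓
  (4,7) → (φ(4),φ(7)) = (2,6) ∈ E(G2) ✓
  (4,10) → (φ(4),φ(10)) = (2,9) ∈ E(G2) ✓
  (5,6) → (φ(5),φ(6)) = (3,8) ∈ E(G2) ✓
  (5,8) → (φ(5),φ(8)) = (3,5) ∈ E(G2) ✓
  (5,9) → (φ(5),φ(9)) = (1,3) ∈ E(G2) ✓
  (6,7) → (φ(6),φ(7)) = (6,8) ∈ E(G2) ✓
  (6,10) → (φ(6),φ(10)) = (8,9) ∈ E(G2) ✓
  (7,10) → (φ(7),φ(10)) = (6,9) ∈ E(G2) ✓
  (8,10) → (φ(8),φ(10)) = (5,9) ∈ E(G2) ✓
  (9,10) → (φ(9),φ(10)) = (1,9) ∈ E(G2) ✓
All 33 edges of G1 map to edges of G2, and |E(G1)| = |E(G2)| = 33, so φ is a bijection on edges as well as vertices. Hence G1 ≅ G2.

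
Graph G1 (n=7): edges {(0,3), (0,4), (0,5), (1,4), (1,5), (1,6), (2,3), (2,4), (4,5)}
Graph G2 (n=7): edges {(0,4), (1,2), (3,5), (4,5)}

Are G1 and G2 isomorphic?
No, not isomorphic

The graphs are NOT isomorphic.

Connected components of G1: 1 component(s) with vertex sets [[0, 1, 2, 3, 4, 5, 6]], sizes [7].
Connected components of G2: 3 component(s) with vertex sets [[6], [1, 2], [0, 3, 4, 5]], sizes [1, 2, 4].
The number of connected components (and the multiset of component sizes) is an isomorphism invariant — an isomorphism maps each component of G1 bijectively onto a component of G2. Since G1 has 1 component(s) and G2 has 3, they cannot be isomorphic.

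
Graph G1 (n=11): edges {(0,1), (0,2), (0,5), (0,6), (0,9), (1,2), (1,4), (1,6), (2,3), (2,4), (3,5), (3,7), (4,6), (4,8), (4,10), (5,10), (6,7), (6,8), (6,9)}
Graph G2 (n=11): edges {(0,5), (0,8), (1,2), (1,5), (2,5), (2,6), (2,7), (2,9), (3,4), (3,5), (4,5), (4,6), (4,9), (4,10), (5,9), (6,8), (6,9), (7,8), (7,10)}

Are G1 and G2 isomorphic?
Yes, isomorphic

The graphs are isomorphic.
One valid mapping φ: V(G1) → V(G2): 0→2, 1→9, 2→6, 3→8, 4→4, 5→7, 6→5, 7→0, 8→3, 9→1, 10→10

Verify φ preserves adjacency — for each edge of G1, its image is an edge of G2:
  (0,1) → (φ(0),φ(1)) = (2,9) ∈ E(G2) ✓
  (0,2) → (φ(0),φ(2)) = (2,6) ∈ E(G2) ✓
  (0,5) → (φ(0),φ(5)) = (2,7) ∈ E(G2) ✓
  (0,6) → (φ(0),φ(6)) = (2,5) ∈ E(G2) ✓
  (0,9) → (φ(0),φ(9)) = (1,2) ∈ E(G2) ✓
  (1,2) → (φ(1),φ(2)) = (6,9) ∈ E(G2) ✓
  (1,4) → (φ(1),φ(4)) = (4,9) ∈ E(G2) ✓
  (1,6) → (φ(1),φ(6)) = (5,9) ∈ E(G2) ✓
  (2,3) → (φ(2),φ(3)) = (6,8) ∈ E(G2) ✓
  (2,4) → (φ(2),φ(4)) = (4,6) ∈ E(G2) ✓
  (3,5) → (φ(3),φ(5)) = (7,8) ∈ E(G2) ✓
  (3,7) → (φ(3),φ(7)) = (0,8) ∈ E(G2) ✓
  (4,6) → (φ(4),φ(6)) = (4,5) ∈ E(G2) ✓
  (4,8) → (φ(4),φ(8)) = (3,4) ∈ E(G2) ✓
  (4,10) → (φ(4),φ(10)) = (4,10) ∈ E(G2) ✓
  (5,10) → (φ(5),φ(10)) = (7,10) ∈ E(G2) ✓
  (6,7) → (φ(6),φ(7)) = (0,5) ∈ E(G2) ✓
  (6,8) → (φ(6),φ(8)) = (3,5) ∈ E(G2) ✓
  (6,9) → (φ(6),φ(9)) = (1,5) ∈ E(G2) ✓
All 19 edges of G1 map to edges of G2, and |E(G1)| = |E(G2)| = 19, so φ is a bijection on edges as well as vertices. Hence G1 ≅ G2.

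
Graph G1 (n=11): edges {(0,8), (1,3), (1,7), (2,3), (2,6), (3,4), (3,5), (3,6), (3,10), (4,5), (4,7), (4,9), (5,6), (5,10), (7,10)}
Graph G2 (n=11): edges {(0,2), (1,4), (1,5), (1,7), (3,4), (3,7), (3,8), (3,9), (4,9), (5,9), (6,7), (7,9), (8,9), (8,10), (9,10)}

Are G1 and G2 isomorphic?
Yes, isomorphic

The graphs are isomorphic.
One valid mapping φ: V(G1) → V(G2): 0→0, 1→5, 2→10, 3→9, 4→7, 5→3, 6→8, 7→1, 8→2, 9→6, 10→4

Verify φ preserves adjacency — for each edge of G1, its image is an edge of G2:
  (0,8) → (φ(0),φ(8)) = (0,2) ∈ E(G2) ✓
  (1,3) → (φ(1),φ(3)) = (5,9) ∈ E(G2) ✓
  (1,7) → (φ(1),φ(7)) = (1,5) ∈ E(G2) ✓
  (2,3) → (φ(2),φ(3)) = (9,10) ∈ E(G2) ✓
  (2,6) → (φ(2),φ(6)) = (8,10) ∈ E(G2) ✓
  (3,4) → (φ(3),φ(4)) = (7,9) ∈ E(G2) ✓
  (3,5) → (φ(3),φ(5)) = (3,9) ∈ E(G2) ✓
  (3,6) → (φ(3),φ(6)) = (8,9) ∈ E(G2) ✓
  (3,10) → (φ(3),φ(10)) = (4,9) ∈ E(G2) ✓
  (4,5) → (φ(4),φ(5)) = (3,7) ∈ E(G2) ✓
  (4,7) → (φ(4),φ(7)) = (1,7) ∈ E(G2) ✓
  (4,9) → (φ(4),φ(9)) = (6,7) ∈ E(G2) ✓
  (5,6) → (φ(5),φ(6)) = (3,8) ∈ E(G2) ✓
  (5,10) → (φ(5),φ(10)) = (3,4) ∈ E(G2) ✓
  (7,10) → (φ(7),φ(10)) = (1,4) ∈ E(G2) ✓
All 15 edges of G1 map to edges of G2, and |E(G1)| = |E(G2)| = 15, so φ is a bijection on edges as well as vertices. Hence G1 ≅ G2.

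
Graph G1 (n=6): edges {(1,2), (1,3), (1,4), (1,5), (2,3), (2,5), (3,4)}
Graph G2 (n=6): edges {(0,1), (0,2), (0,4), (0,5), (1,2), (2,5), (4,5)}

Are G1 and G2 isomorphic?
Yes, isomorphic

The graphs are isomorphic.
One valid mapping φ: V(G1) → V(G2): 0→3, 1→0, 2→5, 3→2, 4→1, 5→4

Verify φ preserves adjacency — for each edge of G1, its image is an edge of G2:
  (1,2) → (φ(1),φ(2)) = (0,5) ∈ E(G2) ✓
  (1,3) → (φ(1),φ(3)) = (0,2) ∈ E(G2) ✓
  (1,4) → (φ(1),φ(4)) = (0,1) ∈ E(G2) ✓
  (1,5) → (φ(1),φ(5)) = (0,4) ∈ E(G2) ✓
  (2,3) → (φ(2),φ(3)) = (2,5) ∈ E(G2) ✓
  (2,5) → (φ(2),φ(5)) = (4,5) ∈ E(G2) ✓
  (3,4) → (φ(3),φ(4)) = (1,2) ∈ E(G2) ✓
All 7 edges of G1 map to edges of G2, and |E(G1)| = |E(G2)| = 7, so φ is a bijection on edges as well as vertices. Hence G1 ≅ G2.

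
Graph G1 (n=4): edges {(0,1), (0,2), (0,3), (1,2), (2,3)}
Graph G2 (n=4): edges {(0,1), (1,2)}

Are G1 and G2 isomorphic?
No, not isomorphic

The graphs are NOT isomorphic.

Counting triangles (3-cliques): G1 has 2, G2 has 0.
Triangle count is an isomorphism invariant, so differing triangle counts rule out isomorphism.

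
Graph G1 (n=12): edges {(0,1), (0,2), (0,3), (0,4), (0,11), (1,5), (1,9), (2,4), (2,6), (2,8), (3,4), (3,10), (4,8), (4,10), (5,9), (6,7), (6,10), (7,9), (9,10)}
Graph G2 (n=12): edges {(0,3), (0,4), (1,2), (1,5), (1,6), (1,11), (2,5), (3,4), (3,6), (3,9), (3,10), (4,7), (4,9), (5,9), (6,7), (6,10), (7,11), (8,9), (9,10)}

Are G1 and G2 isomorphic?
Yes, isomorphic

The graphs are isomorphic.
One valid mapping φ: V(G1) → V(G2): 0→9, 1→5, 2→4, 3→10, 4→3, 5→2, 6→7, 7→11, 8→0, 9→1, 10→6, 11→8

Verify φ preserves adjacency — for each edge of G1, its image is an edge of G2:
  (0,1) → (φ(0),φ(1)) = (5,9) ∈ E(G2) ✓
  (0,2) → (φ(0),φ(2)) = (4,9) ∈ E(G2) ✓
  (0,3) → (φ(0),φ(3)) = (9,10) ∈ E(G2) ✓
  (0,4) → (φ(0),φ(4)) = (3,9) ∈ E(G2) ✓
  (0,11) → (φ(0),φ(11)) = (8,9) ∈ E(G2) ✓
  (1,5) → (φ(1),φ(5)) = (2,5) ∈ E(G2) ✓
  (1,9) → (φ(1),φ(9)) = (1,5) ∈ E(G2) ✓
  (2,4) → (φ(2),φ(4)) = (3,4) ∈ E(G2) ✓
  (2,6) → (φ(2),φ(6)) = (4,7) ∈ E(G2) ✓
  (2,8) → (φ(2),φ(8)) = (0,4) ∈ E(G2) ✓
  (3,4) → (φ(3),φ(4)) = (3,10) ∈ E(G2) ✓
  (3,10) → (φ(3),φ(10)) = (6,10) ∈ E(G2) ✓
  (4,8) → (φ(4),φ(8)) = (0,3) ∈ E(G2) ✓
  (4,10) → (φ(4),φ(10)) = (3,6) ∈ E(G2) ✓
  (5,9) → (φ(5),φ(9)) = (1,2) ∈ E(G2) ✓
  (6,7) → (φ(6),φ(7)) = (7,11) ∈ E(G2) ✓
  (6,10) → (φ(6),φ(10)) = (6,7) ∈ E(G2) ✓
  (7,9) → (φ(7),φ(9)) = (1,11) ∈ E(G2) ✓
  (9,10) → (φ(9),φ(10)) = (1,6) ∈ E(G2) ✓
All 19 edges of G1 map to edges of G2, and |E(G1)| = |E(G2)| = 19, so φ is a bijection on edges as well as vertices. Hence G1 ≅ G2.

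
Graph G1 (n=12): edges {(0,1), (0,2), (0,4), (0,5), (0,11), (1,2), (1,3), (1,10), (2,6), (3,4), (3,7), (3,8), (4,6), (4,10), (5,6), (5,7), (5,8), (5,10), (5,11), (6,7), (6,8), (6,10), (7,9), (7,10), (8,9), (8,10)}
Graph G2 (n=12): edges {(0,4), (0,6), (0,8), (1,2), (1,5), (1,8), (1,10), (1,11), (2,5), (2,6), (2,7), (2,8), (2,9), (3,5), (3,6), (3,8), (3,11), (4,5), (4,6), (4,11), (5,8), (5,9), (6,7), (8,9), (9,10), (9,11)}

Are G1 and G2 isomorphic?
Yes, isomorphic

The graphs are isomorphic.
One valid mapping φ: V(G1) → V(G2): 0→6, 1→4, 2→0, 3→11, 4→3, 5→2, 6→8, 7→1, 8→9, 9→10, 10→5, 11→7

Verify φ preserves adjacency — for each edge of G1, its image is an edge of G2:
  (0,1) → (φ(0),φ(1)) = (4,6) ∈ E(G2) ✓
  (0,2) → (φ(0),φ(2)) = (0,6) ∈ E(G2) ✓
  (0,4) → (φ(0),φ(4)) = (3,6) ∈ E(G2) ✓
  (0,5) → (φ(0),φ(5)) = (2,6) ∈ E(G2) ✓
  (0,11) → (φ(0),φ(11)) = (6,7) ∈ E(G2) ✓
  (1,2) → (φ(1),φ(2)) = (0,4) ∈ E(G2) ✓
  (1,3) → (φ(1),φ(3)) = (4,11) ∈ E(G2) ✓
  (1,10) → (φ(1),φ(10)) = (4,5) ∈ E(G2) ✓
  (2,6) → (φ(2),φ(6)) = (0,8) ∈ E(G2) ✓
  (3,4) → (φ(3),φ(4)) = (3,11) ∈ E(G2) ✓
  (3,7) → (φ(3),φ(7)) = (1,11) ∈ E(G2) ✓
  (3,8) → (φ(3),φ(8)) = (9,11) ∈ E(G2) ✓
  (4,6) → (φ(4),φ(6)) = (3,8) ∈ E(G2) ✓
  (4,10) → (φ(4),φ(10)) = (3,5) ∈ E(G2) ✓
  (5,6) → (φ(5),φ(6)) = (2,8) ∈ E(G2) ✓
  (5,7) → (φ(5),φ(7)) = (1,2) ∈ E(G2) ✓
  (5,8) → (φ(5),φ(8)) = (2,9) ∈ E(G2) ✓
  (5,10) → (φ(5),φ(10)) = (2,5) ∈ E(G2) ✓
  (5,11) → (φ(5),φ(11)) = (2,7) ∈ E(G2) ✓
  (6,7) → (φ(6),φ(7)) = (1,8) ∈ E(G2) ✓
  (6,8) → (φ(6),φ(8)) = (8,9) ∈ E(G2) ✓
  (6,10) → (φ(6),φ(10)) = (5,8) ∈ E(G2) ✓
  (7,9) → (φ(7),φ(9)) = (1,10) ∈ E(G2) ✓
  (7,10) → (φ(7),φ(10)) = (1,5) ∈ E(G2) ✓
  (8,9) → (φ(8),φ(9)) = (9,10) ∈ E(G2) ✓
  (8,10) → (φ(8),φ(10)) = (5,9) ∈ E(G2) ✓
All 26 edges of G1 map to edges of G2, and |E(G1)| = |E(G2)| = 26, so φ is a bijection on edges as well as vertices. Hence G1 ≅ G2.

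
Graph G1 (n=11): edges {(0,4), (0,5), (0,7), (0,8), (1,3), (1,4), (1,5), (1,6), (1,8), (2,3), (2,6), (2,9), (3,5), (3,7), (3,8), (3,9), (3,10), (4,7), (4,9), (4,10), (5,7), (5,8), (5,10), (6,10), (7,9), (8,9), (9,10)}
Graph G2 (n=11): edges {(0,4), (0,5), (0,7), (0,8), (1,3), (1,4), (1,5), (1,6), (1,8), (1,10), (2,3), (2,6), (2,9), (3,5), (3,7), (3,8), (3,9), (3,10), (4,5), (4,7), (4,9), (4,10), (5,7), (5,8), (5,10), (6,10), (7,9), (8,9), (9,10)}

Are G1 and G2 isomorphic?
No, not isomorphic

The graphs are NOT isomorphic.

Counting edges: G1 has 27 edge(s); G2 has 29 edge(s).
Edge count is an isomorphism invariant (a bijection on vertices induces a bijection on edges), so differing edge counts rule out isomorphism.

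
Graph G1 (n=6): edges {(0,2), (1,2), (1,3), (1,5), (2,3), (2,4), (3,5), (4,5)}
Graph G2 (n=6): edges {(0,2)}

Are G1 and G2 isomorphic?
No, not isomorphic

The graphs are NOT isomorphic.

Connected components of G1: 1 component(s) with vertex sets [[0, 1, 2, 3, 4, 5]], sizes [6].
Connected components of G2: 5 component(s) with vertex sets [[1], [3], [4], [5], [0, 2]], sizes [1, 1, 1, 1, 2].
The number of connected components (and the multiset of component sizes) is an isomorphism invariant — an isomorphism maps each component of G1 bijectively onto a component of G2. Since G1 has 1 component(s) and G2 has 5, they cannot be isomorphic.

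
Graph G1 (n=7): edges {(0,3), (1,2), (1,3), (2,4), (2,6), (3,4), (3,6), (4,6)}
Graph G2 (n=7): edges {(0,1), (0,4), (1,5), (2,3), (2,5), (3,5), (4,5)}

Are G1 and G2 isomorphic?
No, not isomorphic

The graphs are NOT isomorphic.

Counting triangles (3-cliques): G1 has 2, G2 has 1.
Triangle count is an isomorphism invariant, so differing triangle counts rule out isomorphism.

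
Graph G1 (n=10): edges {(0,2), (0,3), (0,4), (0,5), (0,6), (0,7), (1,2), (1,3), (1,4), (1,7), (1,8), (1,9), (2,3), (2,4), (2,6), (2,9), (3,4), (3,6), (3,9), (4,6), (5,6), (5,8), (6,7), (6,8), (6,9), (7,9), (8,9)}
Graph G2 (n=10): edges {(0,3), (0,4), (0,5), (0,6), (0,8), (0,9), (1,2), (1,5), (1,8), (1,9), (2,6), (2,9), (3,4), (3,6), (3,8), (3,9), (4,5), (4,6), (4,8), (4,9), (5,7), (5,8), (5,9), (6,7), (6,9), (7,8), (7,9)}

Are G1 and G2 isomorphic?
Yes, isomorphic

The graphs are isomorphic.
One valid mapping φ: V(G1) → V(G2): 0→6, 1→8, 2→4, 3→0, 4→3, 5→2, 6→9, 7→7, 8→1, 9→5

Verify φ preserves adjacency — for each edge of G1, its image is an edge of G2:
  (0,2) → (φ(0),φ(2)) = (4,6) ∈ E(G2) ✓
  (0,3) → (φ(0),φ(3)) = (0,6) ∈ E(G2) ✓
  (0,4) → (φ(0),φ(4)) = (3,6) ∈ E(G2) ✓
  (0,5) → (φ(0),φ(5)) = (2,6) ∈ E(G2) ✓
  (0,6) → (φ(0),φ(6)) = (6,9) ∈ E(G2) ✓
  (0,7) → (φ(0),φ(7)) = (6,7) ∈ E(G2) ✓
  (1,2) → (φ(1),φ(2)) = (4,8) ∈ E(G2) ✓
  (1,3) → (φ(1),φ(3)) = (0,8) ∈ E(G2) ✓
  (1,4) → (φ(1),φ(4)) = (3,8) ∈ E(G2) ✓
  (1,7) → (φ(1),φ(7)) = (7,8) ∈ E(G2) ✓
  (1,8) → (φ(1),φ(8)) = (1,8) ∈ E(G2) ✓
  (1,9) → (φ(1),φ(9)) = (5,8) ∈ E(G2) ✓
  (2,3) → (φ(2),φ(3)) = (0,4) ∈ E(G2) ✓
  (2,4) → (φ(2),φ(4)) = (3,4) ∈ E(G2) ✓
  (2,6) → (φ(2),φ(6)) = (4,9) ∈ E(G2) ✓
  (2,9) → (φ(2),φ(9)) = (4,5) ∈ E(G2) ✓
  (3,4) → (φ(3),φ(4)) = (0,3) ∈ E(G2) ✓
  (3,6) → (φ(3),φ(6)) = (0,9) ∈ E(G2) ✓
  (3,9) → (φ(3),φ(9)) = (0,5) ∈ E(G2) ✓
  (4,6) → (φ(4),φ(6)) = (3,9) ∈ E(G2) ✓
  (5,6) → (φ(5),φ(6)) = (2,9) ∈ E(G2) ✓
  (5,8) → (φ(5),φ(8)) = (1,2) ∈ E(G2) ✓
  (6,7) → (φ(6),φ(7)) = (7,9) ∈ E(G2) ✓
  (6,8) → (φ(6),φ(8)) = (1,9) ∈ E(G2) ✓
  (6,9) → (φ(6),φ(9)) = (5,9) ∈ E(G2) ✓
  (7,9) → (φ(7),φ(9)) = (5,7) ∈ E(G2) ✓
  (8,9) → (φ(8),φ(9)) = (1,5) ∈ E(G2) ✓
All 27 edges of G1 map to edges of G2, and |E(G1)| = |E(G2)| = 27, so φ is a bijection on edges as well as vertices. Hence G1 ≅ G2.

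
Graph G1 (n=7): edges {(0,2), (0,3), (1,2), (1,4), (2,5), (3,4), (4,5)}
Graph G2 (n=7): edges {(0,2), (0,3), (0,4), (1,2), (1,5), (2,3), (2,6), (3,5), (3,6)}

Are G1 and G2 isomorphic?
No, not isomorphic

The graphs are NOT isomorphic.

Connected components of G1: 2 component(s) with vertex sets [[6], [0, 1, 2, 3, 4, 5]], sizes [1, 6].
Connected components of G2: 1 component(s) with vertex sets [[0, 1, 2, 3, 4, 5, 6]], sizes [7].
The number of connected components (and the multiset of component sizes) is an isomorphism invariant — an isomorphism maps each component of G1 bijectively onto a component of G2. Since G1 has 2 component(s) and G2 has 1, they cannot be isomorphic.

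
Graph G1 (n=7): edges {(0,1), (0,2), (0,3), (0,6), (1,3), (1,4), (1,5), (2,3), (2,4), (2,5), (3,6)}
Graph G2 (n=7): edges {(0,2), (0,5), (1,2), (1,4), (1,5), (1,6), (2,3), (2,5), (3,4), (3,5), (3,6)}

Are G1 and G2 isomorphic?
Yes, isomorphic

The graphs are isomorphic.
One valid mapping φ: V(G1) → V(G2): 0→2, 1→1, 2→3, 3→5, 4→6, 5→4, 6→0

Verify φ preserves adjacency — for each edge of G1, its image is an edge of G2:
  (0,1) → (φ(0),φ(1)) = (1,2) ∈ E(G2) ✓
  (0,2) → (φ(0),φ(2)) = (2,3) ∈ E(G2) ✓
  (0,3) → (φ(0),φ(3)) = (2,5) ∈ E(G2) ✓
  (0,6) → (φ(0),φ(6)) = (0,2) ∈ E(G2) ✓
  (1,3) → (φ(1),φ(3)) = (1,5) ∈ E(G2) ✓
  (1,4) → (φ(1),φ(4)) = (1,6) ∈ E(G2) ✓
  (1,5) → (φ(1),φ(5)) = (1,4) ∈ E(G2) ✓
  (2,3) → (φ(2),φ(3)) = (3,5) ∈ E(G2) ✓
  (2,4) → (φ(2),φ(4)) = (3,6) ∈ E(G2) ✓
  (2,5) → (φ(2),φ(5)) = (3,4) ∈ E(G2) ✓
  (3,6) → (φ(3),φ(6)) = (0,5) ∈ E(G2) ✓
All 11 edges of G1 map to edges of G2, and |E(G1)| = |E(G2)| = 11, so φ is a bijection on edges as well as vertices. Hence G1 ≅ G2.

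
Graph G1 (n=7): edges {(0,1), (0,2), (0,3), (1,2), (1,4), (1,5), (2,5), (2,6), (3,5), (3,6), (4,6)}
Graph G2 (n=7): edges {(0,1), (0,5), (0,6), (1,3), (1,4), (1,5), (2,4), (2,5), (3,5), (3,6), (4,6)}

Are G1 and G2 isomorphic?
Yes, isomorphic

The graphs are isomorphic.
One valid mapping φ: V(G1) → V(G2): 0→0, 1→5, 2→1, 3→6, 4→2, 5→3, 6→4

Verify φ preserves adjacency — for each edge of G1, its image is an edge of G2:
  (0,1) → (φ(0),φ(1)) = (0,5) ∈ E(G2) ✓
  (0,2) → (φ(0),φ(2)) = (0,1) ∈ E(G2) ✓
  (0,3) → (φ(0),φ(3)) = (0,6) ∈ E(G2) ✓
  (1,2) → (φ(1),φ(2)) = (1,5) ∈ E(G2) ✓
  (1,4) → (φ(1),φ(4)) = (2,5) ∈ E(G2) ✓
  (1,5) → (φ(1),φ(5)) = (3,5) ∈ E(G2) ✓
  (2,5) → (φ(2),φ(5)) = (1,3) ∈ E(G2) ✓
  (2,6) → (φ(2),φ(6)) = (1,4) ∈ E(G2) ✓
  (3,5) → (φ(3),φ(5)) = (3,6) ∈ E(G2) ✓
  (3,6) → (φ(3),φ(6)) = (4,6) ∈ E(G2) ✓
  (4,6) → (φ(4),φ(6)) = (2,4) ∈ E(G2) ✓
All 11 edges of G1 map to edges of G2, and |E(G1)| = |E(G2)| = 11, so φ is a bijection on edges as well as vertices. Hence G1 ≅ G2.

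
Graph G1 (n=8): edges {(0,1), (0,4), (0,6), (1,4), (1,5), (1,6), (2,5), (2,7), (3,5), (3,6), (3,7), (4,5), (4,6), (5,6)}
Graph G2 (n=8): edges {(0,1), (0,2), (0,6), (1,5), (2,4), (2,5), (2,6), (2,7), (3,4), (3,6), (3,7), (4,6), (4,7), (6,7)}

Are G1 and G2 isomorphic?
Yes, isomorphic

The graphs are isomorphic.
One valid mapping φ: V(G1) → V(G2): 0→3, 1→4, 2→5, 3→0, 4→7, 5→2, 6→6, 7→1

Verify φ preserves adjacency — for each edge of G1, its image is an edge of G2:
  (0,1) → (φ(0),φ(1)) = (3,4) ∈ E(G2) ✓
  (0,4) → (φ(0),φ(4)) = (3,7) ∈ E(G2) ✓
  (0,6) → (φ(0),φ(6)) = (3,6) ∈ E(G2) ✓
  (1,4) → (φ(1),φ(4)) = (4,7) ∈ E(G2) ✓
  (1,5) → (φ(1),φ(5)) = (2,4) ∈ E(G2) ✓
  (1,6) → (φ(1),φ(6)) = (4,6) ∈ E(G2) ✓
  (2,5) → (φ(2),φ(5)) = (2,5) ∈ E(G2) ✓
  (2,7) → (φ(2),φ(7)) = (1,5) ∈ E(G2) ✓
  (3,5) → (φ(3),φ(5)) = (0,2) ∈ E(G2) ✓
  (3,6) → (φ(3),φ(6)) = (0,6) ∈ E(G2) ✓
  (3,7) → (φ(3),φ(7)) = (0,1) ∈ E(G2) ✓
  (4,5) → (φ(4),φ(5)) = (2,7) ∈ E(G2) ✓
  (4,6) → (φ(4),φ(6)) = (6,7) ∈ E(G2) ✓
  (5,6) → (φ(5),φ(6)) = (2,6) ∈ E(G2) ✓
All 14 edges of G1 map to edges of G2, and |E(G1)| = |E(G2)| = 14, so φ is a bijection on edges as well as vertices. Hence G1 ≅ G2.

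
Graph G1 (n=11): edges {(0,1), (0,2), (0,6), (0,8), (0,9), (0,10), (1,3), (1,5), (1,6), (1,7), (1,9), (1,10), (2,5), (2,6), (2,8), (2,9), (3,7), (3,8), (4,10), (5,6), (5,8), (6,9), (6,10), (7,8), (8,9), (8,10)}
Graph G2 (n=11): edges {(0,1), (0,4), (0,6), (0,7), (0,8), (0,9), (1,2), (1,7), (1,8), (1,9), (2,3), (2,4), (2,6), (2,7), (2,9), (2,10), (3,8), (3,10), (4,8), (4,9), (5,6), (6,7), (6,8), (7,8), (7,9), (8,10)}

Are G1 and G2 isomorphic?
Yes, isomorphic

The graphs are isomorphic.
One valid mapping φ: V(G1) → V(G2): 0→7, 1→8, 2→9, 3→10, 4→5, 5→4, 6→0, 7→3, 8→2, 9→1, 10→6

Verify φ preserves adjacency — for each edge of G1, its image is an edge of G2:
  (0,1) → (φ(0),φ(1)) = (7,8) ∈ E(G2) ✓
  (0,2) → (φ(0),φ(2)) = (7,9) ∈ E(G2) ✓
  (0,6) → (φ(0),φ(6)) = (0,7) ∈ E(G2) ✓
  (0,8) → (φ(0),φ(8)) = (2,7) ∈ E(G2) ✓
  (0,9) → (φ(0),φ(9)) = (1,7) ∈ E(G2) ✓
  (0,10) → (φ(0),φ(10)) = (6,7) ∈ E(G2) ✓
  (1,3) → (φ(1),φ(3)) = (8,10) ∈ E(G2) ✓
  (1,5) → (φ(1),φ(5)) = (4,8) ∈ E(G2) ✓
  (1,6) → (φ(1),φ(6)) = (0,8) ∈ E(G2) ✓
  (1,7) → (φ(1),φ(7)) = (3,8) ∈ E(G2) ✓
  (1,9) → (φ(1),φ(9)) = (1,8) ∈ E(G2) ✓
  (1,10) → (φ(1),φ(10)) = (6,8) ∈ E(G2) ✓
  (2,5) → (φ(2),φ(5)) = (4,9) ∈ E(G2) ✓
  (2,6) → (φ(2),φ(6)) = (0,9) ∈ E(G2) ✓
  (2,8) → (φ(2),φ(8)) = (2,9) ∈ E(G2) ✓
  (2,9) → (φ(2),φ(9)) = (1,9) ∈ E(G2) ✓
  (3,7) → (φ(3),φ(7)) = (3,10) ∈ E(G2) ✓
  (3,8) → (φ(3),φ(8)) = (2,10) ∈ E(G2) ✓
  (4,10) → (φ(4),φ(10)) = (5,6) ∈ E(G2) ✓
  (5,6) → (φ(5),φ(6)) = (0,4) ∈ E(G2) ✓
  (5,8) → (φ(5),φ(8)) = (2,4) ∈ E(G2) ✓
  (6,9) → (φ(6),φ(9)) = (0,1) ∈ E(G2) ✓
  (6,10) → (φ(6),φ(10)) = (0,6) ∈ E(G2) ✓
  (7,8) → (φ(7),φ(8)) = (2,3) ∈ E(G2) ✓
  (8,9) → (φ(8),φ(9)) = (1,2) ∈ E(G2) ✓
  (8,10) → (φ(8),φ(10)) = (2,6) ∈ E(G2) ✓
All 26 edges of G1 map to edges of G2, and |E(G1)| = |E(G2)| = 26, so φ is a bijection on edges as well as vertices. Hence G1 ≅ G2.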